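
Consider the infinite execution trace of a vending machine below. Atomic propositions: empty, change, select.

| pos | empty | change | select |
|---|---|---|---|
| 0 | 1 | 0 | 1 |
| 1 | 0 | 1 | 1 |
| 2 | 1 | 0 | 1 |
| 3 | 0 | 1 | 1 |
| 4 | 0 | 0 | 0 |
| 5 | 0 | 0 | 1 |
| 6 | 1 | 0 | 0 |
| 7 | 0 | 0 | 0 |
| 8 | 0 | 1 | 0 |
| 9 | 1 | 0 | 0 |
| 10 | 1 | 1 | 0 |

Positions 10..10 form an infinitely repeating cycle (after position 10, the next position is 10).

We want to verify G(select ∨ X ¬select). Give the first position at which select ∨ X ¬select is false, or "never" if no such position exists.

4

Check select ∨ X ¬select at each position in order: 0 ✓, 1 ✓, 2 ✓, 3 ✓.
At position 4 the labels are {} and the next position 5 has {select}, so select ∨ X ¬select is false there. This is the first violation.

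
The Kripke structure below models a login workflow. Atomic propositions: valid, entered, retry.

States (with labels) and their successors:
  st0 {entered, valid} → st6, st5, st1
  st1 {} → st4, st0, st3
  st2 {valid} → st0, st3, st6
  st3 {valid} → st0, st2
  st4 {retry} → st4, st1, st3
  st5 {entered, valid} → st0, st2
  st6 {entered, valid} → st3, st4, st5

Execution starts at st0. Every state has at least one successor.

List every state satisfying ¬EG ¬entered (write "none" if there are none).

States satisfying ¬entered: {st1, st2, st3, st4}.
States satisfying EG ¬entered: {st1, st2, st3, st4}.
States satisfying ¬EG ¬entered: {st0, st5, st6}.

{st0, st5, st6}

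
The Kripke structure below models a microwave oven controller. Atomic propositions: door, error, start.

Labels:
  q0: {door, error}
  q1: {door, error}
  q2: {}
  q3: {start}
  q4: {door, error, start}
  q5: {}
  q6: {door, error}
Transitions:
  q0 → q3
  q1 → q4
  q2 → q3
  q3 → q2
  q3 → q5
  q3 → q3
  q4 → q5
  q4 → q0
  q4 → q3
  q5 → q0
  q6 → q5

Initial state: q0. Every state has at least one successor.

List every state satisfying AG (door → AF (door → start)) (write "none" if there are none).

States satisfying door → AF (door → start): {q0, q1, q2, q3, q4, q5, q6}.
States satisfying AG (door → AF (door → start)): {q0, q1, q2, q3, q4, q5, q6}.

{q0, q1, q2, q3, q4, q5, q6}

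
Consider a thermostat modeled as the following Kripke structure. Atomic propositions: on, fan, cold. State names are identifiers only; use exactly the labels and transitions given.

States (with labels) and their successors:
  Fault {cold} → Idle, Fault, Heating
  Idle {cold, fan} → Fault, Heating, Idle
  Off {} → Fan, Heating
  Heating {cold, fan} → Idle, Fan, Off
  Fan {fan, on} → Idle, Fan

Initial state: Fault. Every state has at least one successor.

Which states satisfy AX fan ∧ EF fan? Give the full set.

States satisfying fan: {Idle, Heating, Fan}.
States satisfying AX fan: {Off, Fan}.
States satisfying EF fan: {Fault, Idle, Off, Heating, Fan}.
States satisfying AX fan ∧ EF fan: {Off, Fan}.

{Off, Fan}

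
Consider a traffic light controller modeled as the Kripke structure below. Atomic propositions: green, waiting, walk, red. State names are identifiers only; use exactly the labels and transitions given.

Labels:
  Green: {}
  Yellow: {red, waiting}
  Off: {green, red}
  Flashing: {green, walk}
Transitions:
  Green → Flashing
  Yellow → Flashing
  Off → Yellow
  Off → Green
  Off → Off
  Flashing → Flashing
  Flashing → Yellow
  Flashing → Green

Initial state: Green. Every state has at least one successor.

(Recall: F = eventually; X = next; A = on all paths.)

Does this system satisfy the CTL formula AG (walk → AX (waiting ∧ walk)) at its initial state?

States satisfying walk → AX (waiting ∧ walk): {Green, Yellow, Off}.
States satisfying AG (walk → AX (waiting ∧ walk)): ∅.
Flashing is reachable from Green and violates walk → AX (waiting ∧ walk), so AG fails at Green.
Green ∉ Sat(AG (walk → AX (waiting ∧ walk))).

Does not hold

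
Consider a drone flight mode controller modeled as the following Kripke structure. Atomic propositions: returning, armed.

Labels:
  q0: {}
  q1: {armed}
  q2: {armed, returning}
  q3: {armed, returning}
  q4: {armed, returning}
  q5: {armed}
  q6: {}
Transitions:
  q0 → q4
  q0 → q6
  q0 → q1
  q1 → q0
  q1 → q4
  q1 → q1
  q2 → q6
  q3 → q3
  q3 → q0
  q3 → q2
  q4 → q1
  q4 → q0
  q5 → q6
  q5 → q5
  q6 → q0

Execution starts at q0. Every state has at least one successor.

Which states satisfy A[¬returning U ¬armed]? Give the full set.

States satisfying ¬returning: {q0, q1, q5, q6}.
States satisfying ¬armed: {q0, q6}.
States satisfying A[¬returning U ¬armed]: {q0, q6}.

{q0, q6}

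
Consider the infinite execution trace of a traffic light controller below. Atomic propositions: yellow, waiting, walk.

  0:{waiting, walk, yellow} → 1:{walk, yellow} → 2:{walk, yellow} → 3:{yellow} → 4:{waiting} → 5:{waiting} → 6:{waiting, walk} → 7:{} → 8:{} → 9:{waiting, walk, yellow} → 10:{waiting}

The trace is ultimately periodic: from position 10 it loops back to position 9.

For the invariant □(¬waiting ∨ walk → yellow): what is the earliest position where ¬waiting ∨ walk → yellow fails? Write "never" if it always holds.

Check ¬waiting ∨ walk → yellow at each position in order: 0 ✓, 1 ✓, 2 ✓, 3 ✓, 4 ✓, 5 ✓.
At position 6 the labels are {waiting, walk}, so ¬waiting ∨ walk → yellow is false there. This is the first violation.

6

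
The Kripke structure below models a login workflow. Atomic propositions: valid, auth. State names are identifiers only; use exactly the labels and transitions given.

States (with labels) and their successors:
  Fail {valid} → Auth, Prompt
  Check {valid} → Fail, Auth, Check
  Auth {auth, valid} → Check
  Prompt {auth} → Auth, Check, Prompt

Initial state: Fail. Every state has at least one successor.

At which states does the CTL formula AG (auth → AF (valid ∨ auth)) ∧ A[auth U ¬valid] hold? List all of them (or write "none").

{Prompt}

States satisfying auth → AF (valid ∨ auth): {Fail, Check, Auth, Prompt}.
States satisfying AG (auth → AF (valid ∨ auth)): {Fail, Check, Auth, Prompt}.
States satisfying auth: {Auth, Prompt}.
States satisfying ¬valid: {Prompt}.
States satisfying A[auth U ¬valid]: {Prompt}.
States satisfying AG (auth → AF (valid ∨ auth)) ∧ A[auth U ¬valid]: {Prompt}.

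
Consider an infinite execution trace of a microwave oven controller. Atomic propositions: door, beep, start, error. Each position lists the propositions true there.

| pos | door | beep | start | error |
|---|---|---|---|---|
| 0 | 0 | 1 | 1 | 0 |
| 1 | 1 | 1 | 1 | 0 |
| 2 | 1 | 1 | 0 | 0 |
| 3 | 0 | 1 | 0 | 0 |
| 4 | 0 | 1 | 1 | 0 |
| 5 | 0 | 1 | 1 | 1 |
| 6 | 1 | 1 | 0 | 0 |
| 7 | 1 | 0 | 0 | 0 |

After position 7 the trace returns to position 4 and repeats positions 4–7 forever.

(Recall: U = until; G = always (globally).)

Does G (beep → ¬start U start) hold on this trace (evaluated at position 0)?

beep → ¬start U start holds at every position 0..7, and those are all positions ever visited, so G (beep → ¬start U start) holds.
Positions where beep holds: 0, 1, 2, 3, 4, 5, 6.
Check ¬start U start at each: 0→ok, 1→ok, 2→ok, 3→ok, 4→ok, 5→ok, 6→ok.

Holds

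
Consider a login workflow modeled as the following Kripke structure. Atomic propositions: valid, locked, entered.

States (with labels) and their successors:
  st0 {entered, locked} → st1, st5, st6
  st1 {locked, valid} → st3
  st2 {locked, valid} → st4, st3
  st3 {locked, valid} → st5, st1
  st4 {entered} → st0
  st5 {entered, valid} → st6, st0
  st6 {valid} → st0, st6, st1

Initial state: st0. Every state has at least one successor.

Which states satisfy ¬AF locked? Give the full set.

{st5, st6}

States satisfying locked: {st0, st1, st2, st3}.
States satisfying AF locked: {st0, st1, st2, st3, st4}.
States satisfying ¬AF locked: {st5, st6}.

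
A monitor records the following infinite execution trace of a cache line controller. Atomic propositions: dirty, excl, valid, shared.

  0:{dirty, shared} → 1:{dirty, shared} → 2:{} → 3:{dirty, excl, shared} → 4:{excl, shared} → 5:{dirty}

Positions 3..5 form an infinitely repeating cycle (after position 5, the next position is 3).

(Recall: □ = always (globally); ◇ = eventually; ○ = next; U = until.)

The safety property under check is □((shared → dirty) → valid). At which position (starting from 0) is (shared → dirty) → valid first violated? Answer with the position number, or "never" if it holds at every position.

0

At position 0 the labels are {dirty, shared}, so (shared → dirty) → valid is false there. This is the first violation.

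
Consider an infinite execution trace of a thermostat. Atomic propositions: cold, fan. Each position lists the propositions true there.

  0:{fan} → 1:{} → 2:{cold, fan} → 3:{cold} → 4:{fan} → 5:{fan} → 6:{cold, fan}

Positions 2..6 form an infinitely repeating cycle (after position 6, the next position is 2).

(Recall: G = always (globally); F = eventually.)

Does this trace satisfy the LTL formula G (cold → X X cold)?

cold → X X cold must hold at every position from 0 onward. It fails at position 2, so G (cold → X X cold) is false.
Positions where cold holds: 2, 3, 6.
Check X X cold at each: 2→fails, 3→fails, 6→ok.

No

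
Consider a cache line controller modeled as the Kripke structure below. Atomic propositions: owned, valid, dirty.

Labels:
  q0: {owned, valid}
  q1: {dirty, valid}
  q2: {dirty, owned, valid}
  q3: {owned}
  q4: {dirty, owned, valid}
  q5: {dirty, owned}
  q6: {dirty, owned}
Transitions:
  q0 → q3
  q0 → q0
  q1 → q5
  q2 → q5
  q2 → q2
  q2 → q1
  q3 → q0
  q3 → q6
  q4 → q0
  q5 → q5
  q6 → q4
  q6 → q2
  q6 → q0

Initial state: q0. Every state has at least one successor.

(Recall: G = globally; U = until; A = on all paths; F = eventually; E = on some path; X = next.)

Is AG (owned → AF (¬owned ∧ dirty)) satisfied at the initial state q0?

No

States satisfying owned → AF (¬owned ∧ dirty): {q1}.
States satisfying AG (owned → AF (¬owned ∧ dirty)): ∅.
q0 is reachable from q0 and violates owned → AF (¬owned ∧ dirty), so AG fails at q0.
q0 ∉ Sat(AG (owned → AF (¬owned ∧ dirty))).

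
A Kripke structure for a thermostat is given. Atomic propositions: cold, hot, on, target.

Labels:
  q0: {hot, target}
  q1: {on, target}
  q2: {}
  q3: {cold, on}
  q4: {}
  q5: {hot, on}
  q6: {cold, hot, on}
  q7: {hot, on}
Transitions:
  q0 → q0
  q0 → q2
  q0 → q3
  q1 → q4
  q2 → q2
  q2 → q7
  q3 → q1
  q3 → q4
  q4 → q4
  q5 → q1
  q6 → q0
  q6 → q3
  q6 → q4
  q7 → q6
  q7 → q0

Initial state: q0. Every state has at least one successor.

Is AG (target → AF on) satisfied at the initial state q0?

Does not hold

States satisfying target → AF on: {q1, q2, q3, q4, q5, q6, q7}.
States satisfying AG (target → AF on): {q1, q3, q4, q5}.
q0 is reachable from q0 and violates target → AF on, so AG fails at q0.
q0 ∉ Sat(AG (target → AF on)).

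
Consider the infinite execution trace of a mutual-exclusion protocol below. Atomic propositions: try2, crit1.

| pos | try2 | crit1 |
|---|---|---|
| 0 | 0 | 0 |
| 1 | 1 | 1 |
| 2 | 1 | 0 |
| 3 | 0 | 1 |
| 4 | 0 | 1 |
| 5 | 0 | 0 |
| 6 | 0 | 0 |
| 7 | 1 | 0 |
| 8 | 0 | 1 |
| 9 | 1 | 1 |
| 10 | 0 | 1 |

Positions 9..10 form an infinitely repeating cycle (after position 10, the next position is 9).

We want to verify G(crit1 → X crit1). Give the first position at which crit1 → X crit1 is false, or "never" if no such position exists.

1

Check crit1 → X crit1 at each position in order: 0 ✓.
At position 1 the labels are {crit1, try2} and the next position 2 has {try2}, so crit1 → X crit1 is false there. This is the first violation.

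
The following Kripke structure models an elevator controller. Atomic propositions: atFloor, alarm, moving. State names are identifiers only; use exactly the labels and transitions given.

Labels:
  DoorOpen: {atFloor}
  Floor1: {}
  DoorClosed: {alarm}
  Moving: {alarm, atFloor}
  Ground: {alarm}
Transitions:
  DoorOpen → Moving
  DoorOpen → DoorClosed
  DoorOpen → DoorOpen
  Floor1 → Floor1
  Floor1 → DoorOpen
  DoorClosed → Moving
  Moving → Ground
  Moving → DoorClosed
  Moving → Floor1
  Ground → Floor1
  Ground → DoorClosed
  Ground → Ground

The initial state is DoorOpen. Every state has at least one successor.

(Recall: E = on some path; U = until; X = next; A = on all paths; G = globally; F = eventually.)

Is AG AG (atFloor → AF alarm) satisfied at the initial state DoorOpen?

States satisfying AG (atFloor → AF alarm): ∅.
States satisfying AG AG (atFloor → AF alarm): ∅.
DoorClosed is reachable from DoorOpen and violates AG (atFloor → AF alarm), so AG fails at DoorOpen.
DoorOpen ∉ Sat(AG AG (atFloor → AF alarm)).

Does not hold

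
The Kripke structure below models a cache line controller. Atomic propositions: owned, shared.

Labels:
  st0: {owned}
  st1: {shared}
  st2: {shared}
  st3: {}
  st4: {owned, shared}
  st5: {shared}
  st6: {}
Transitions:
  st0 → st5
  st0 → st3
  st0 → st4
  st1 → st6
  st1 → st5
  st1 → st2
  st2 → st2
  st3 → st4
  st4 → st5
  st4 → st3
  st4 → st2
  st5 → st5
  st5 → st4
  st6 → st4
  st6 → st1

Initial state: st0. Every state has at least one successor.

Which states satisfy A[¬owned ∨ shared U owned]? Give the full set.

States satisfying ¬owned ∨ shared: {st1, st2, st3, st4, st5, st6}.
States satisfying owned: {st0, st4}.
States satisfying A[¬owned ∨ shared U owned]: {st0, st3, st4}.

{st0, st3, st4}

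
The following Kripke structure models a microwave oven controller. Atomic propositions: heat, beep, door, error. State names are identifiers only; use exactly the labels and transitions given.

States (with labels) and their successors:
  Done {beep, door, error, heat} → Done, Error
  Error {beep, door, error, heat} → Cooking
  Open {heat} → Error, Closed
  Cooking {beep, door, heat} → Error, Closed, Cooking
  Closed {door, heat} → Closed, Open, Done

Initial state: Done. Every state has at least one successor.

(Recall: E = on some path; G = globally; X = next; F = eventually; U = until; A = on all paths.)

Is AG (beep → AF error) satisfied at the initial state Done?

No

States satisfying beep → AF error: {Done, Error, Open, Closed}.
States satisfying AG (beep → AF error): ∅.
Cooking is reachable from Done and violates beep → AF error, so AG fails at Done.
Done ∉ Sat(AG (beep → AF error)).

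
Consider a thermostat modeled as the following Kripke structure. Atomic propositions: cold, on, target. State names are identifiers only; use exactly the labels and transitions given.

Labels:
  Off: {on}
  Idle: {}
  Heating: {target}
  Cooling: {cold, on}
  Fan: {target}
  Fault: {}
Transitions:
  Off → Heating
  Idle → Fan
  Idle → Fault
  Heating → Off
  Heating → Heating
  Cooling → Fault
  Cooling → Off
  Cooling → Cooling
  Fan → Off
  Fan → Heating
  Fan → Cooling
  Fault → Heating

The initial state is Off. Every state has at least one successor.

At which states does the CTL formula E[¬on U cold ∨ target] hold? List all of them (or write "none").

States satisfying ¬on: {Idle, Heating, Fan, Fault}.
States satisfying cold ∨ target: {Heating, Cooling, Fan}.
States satisfying E[¬on U cold ∨ target]: {Idle, Heating, Cooling, Fan, Fault}.

{Idle, Heating, Cooling, Fan, Fault}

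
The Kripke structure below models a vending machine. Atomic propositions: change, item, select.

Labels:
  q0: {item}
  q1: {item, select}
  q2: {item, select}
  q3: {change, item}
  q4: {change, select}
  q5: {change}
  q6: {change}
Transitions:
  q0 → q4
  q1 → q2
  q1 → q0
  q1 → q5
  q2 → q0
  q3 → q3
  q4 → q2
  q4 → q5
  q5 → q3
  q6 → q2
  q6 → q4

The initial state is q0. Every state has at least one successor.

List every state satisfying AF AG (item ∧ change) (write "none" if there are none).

{q3, q5}

States satisfying AG (item ∧ change): {q3}.
States satisfying AF AG (item ∧ change): {q3, q5}.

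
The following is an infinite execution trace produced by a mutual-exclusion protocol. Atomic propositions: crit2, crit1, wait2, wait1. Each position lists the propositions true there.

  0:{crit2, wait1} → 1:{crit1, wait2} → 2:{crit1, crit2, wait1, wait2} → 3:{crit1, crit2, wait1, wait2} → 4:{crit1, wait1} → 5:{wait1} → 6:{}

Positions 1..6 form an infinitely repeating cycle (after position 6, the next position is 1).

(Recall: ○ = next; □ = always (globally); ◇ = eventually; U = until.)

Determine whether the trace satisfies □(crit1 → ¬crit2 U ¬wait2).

crit1 → ¬crit2 U ¬wait2 must hold at every position from 0 onward. It fails at position 1, so □(crit1 → ¬crit2 U ¬wait2) is false.
Positions where crit1 holds: 1, 2, 3, 4.
Check ¬crit2 U ¬wait2 at each: 1→fails, 2→fails, 3→fails, 4→ok.

Violated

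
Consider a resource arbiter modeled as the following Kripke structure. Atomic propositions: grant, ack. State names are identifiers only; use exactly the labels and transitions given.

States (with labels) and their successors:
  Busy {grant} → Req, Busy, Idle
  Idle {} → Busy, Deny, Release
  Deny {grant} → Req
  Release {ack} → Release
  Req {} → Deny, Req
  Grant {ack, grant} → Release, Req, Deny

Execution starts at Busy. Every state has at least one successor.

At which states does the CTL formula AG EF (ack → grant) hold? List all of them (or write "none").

{Deny, Req}

States satisfying EF (ack → grant): {Busy, Idle, Deny, Req, Grant}.
States satisfying AG EF (ack → grant): {Deny, Req}.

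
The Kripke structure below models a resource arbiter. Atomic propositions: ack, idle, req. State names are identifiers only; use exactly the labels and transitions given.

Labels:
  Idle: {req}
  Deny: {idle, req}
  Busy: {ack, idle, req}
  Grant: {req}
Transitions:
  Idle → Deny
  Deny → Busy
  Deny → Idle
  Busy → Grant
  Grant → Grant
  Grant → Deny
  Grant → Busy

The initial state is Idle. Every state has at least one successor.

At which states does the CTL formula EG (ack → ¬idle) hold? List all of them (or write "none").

States satisfying ack → ¬idle: {Idle, Deny, Grant}.
States satisfying EG (ack → ¬idle): {Idle, Deny, Grant}.

{Idle, Deny, Grant}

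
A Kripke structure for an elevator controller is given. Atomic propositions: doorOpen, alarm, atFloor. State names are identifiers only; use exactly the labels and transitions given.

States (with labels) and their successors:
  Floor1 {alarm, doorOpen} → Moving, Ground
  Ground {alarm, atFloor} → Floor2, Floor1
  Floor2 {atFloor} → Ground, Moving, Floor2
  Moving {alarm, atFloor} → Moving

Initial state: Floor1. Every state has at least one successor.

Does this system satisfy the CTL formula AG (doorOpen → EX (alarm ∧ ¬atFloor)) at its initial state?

No

States satisfying doorOpen → EX (alarm ∧ ¬atFloor): {Ground, Floor2, Moving}.
States satisfying AG (doorOpen → EX (alarm ∧ ¬atFloor)): {Moving}.
Floor1 is reachable from Floor1 and violates doorOpen → EX (alarm ∧ ¬atFloor), so AG fails at Floor1.
Floor1 ∉ Sat(AG (doorOpen → EX (alarm ∧ ¬atFloor))).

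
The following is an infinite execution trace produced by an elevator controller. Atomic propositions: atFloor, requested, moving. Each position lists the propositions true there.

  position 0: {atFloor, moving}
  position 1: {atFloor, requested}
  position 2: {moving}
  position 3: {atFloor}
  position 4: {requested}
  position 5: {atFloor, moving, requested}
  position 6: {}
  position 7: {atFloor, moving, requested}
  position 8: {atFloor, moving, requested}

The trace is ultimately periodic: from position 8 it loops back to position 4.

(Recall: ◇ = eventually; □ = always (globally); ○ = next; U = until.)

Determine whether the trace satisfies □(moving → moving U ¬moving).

Yes

moving → moving U ¬moving holds at every position 0..8, and those are all positions ever visited, so □(moving → moving U ¬moving) holds.
Positions where moving holds: 0, 2, 5, 7, 8.
Check moving U ¬moving at each: 0→ok, 2→ok, 5→ok, 7→ok, 8→ok.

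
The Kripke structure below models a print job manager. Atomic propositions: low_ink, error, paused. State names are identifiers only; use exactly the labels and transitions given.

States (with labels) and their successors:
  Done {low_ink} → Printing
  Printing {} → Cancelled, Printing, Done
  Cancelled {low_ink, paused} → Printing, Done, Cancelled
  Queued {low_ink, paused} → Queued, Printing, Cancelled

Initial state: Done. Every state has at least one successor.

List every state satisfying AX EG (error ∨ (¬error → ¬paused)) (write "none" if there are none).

States satisfying EG (error ∨ (¬error → ¬paused)): {Done, Printing}.
States satisfying AX EG (error ∨ (¬error → ¬paused)): {Done}.

{Done}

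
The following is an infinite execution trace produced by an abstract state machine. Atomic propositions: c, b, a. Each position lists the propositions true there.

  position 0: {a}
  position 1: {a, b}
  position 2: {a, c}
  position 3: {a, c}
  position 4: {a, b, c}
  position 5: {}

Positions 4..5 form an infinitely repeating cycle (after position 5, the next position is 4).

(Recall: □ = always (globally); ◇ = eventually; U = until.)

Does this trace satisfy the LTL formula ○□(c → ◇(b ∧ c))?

The position after 0 is 1; □(c → ◇(b ∧ c)) is true there.

Holds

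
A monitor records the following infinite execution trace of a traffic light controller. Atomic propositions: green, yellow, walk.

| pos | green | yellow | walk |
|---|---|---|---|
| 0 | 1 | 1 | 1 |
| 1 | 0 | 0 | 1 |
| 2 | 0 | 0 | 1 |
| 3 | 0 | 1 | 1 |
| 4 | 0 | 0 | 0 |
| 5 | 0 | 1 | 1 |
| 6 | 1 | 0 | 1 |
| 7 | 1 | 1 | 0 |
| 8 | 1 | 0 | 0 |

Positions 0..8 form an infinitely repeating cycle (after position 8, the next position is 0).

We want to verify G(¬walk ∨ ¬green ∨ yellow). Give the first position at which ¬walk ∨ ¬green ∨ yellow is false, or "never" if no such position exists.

6

Check ¬walk ∨ ¬green ∨ yellow at each position in order: 0 ✓, 1 ✓, 2 ✓, 3 ✓, 4 ✓, 5 ✓.
At position 6 the labels are {green, walk}, so ¬walk ∨ ¬green ∨ yellow is false there. This is the first violation.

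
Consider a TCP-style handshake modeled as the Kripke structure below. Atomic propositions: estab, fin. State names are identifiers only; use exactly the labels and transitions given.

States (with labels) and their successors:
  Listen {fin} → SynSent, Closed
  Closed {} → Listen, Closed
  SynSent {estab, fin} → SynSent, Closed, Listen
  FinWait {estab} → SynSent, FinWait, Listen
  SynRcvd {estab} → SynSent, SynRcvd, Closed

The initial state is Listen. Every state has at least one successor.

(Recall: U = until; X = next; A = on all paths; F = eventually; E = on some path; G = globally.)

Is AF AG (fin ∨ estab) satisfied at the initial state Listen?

Does not hold

States satisfying AG (fin ∨ estab): ∅.
States satisfying AF AG (fin ∨ estab): ∅.
There is a path from Listen along which AG (fin ∨ estab) never holds.
Listen ∉ Sat(AF AG (fin ∨ estab)).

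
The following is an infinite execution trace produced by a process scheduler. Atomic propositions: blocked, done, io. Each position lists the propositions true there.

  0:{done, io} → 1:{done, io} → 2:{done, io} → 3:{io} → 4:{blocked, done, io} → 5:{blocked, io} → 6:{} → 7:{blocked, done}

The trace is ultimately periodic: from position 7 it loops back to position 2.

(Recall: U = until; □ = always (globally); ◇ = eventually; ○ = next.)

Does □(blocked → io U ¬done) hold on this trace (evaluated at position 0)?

blocked → io U ¬done must hold at every position from 0 onward. It fails at position 7, so □(blocked → io U ¬done) is false.
Positions where blocked holds: 4, 5, 7.
Check io U ¬done at each: 4→ok, 5→ok, 7→fails.

Violated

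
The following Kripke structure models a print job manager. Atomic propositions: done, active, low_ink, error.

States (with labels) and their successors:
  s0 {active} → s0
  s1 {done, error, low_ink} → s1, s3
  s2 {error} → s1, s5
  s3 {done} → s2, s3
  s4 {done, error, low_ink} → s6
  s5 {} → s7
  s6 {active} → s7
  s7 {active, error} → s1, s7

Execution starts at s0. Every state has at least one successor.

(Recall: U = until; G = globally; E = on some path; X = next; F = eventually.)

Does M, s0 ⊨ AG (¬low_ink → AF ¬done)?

States satisfying ¬low_ink → AF ¬done: {s0, s1, s2, s4, s5, s6, s7}.
States satisfying AG (¬low_ink → AF ¬done): {s0}.
Every state reachable from s0 satisfies ¬low_ink → AF ¬done.
s0 ∈ Sat(AG (¬low_ink → AF ¬done)).

Satisfied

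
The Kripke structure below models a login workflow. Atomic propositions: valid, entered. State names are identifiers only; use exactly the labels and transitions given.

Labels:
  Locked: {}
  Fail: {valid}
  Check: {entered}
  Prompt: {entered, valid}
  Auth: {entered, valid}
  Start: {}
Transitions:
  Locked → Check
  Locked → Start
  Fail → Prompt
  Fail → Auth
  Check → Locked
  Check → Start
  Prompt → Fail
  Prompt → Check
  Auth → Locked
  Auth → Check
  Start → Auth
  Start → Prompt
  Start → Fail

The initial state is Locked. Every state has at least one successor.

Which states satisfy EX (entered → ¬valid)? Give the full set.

{Locked, Check, Prompt, Auth, Start}

States satisfying entered → ¬valid: {Locked, Fail, Check, Start}.
States satisfying EX (entered → ¬valid): {Locked, Check, Prompt, Auth, Start}.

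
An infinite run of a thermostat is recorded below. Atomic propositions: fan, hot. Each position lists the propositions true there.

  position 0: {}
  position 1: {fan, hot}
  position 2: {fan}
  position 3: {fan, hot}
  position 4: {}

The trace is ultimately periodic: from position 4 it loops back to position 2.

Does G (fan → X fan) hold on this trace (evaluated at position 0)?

fan → X fan must hold at every position from 0 onward. It fails at position 3, so G (fan → X fan) is false.
Positions where fan holds: 1, 2, 3.
Check X fan at each: 1→ok, 2→ok, 3→fails.

No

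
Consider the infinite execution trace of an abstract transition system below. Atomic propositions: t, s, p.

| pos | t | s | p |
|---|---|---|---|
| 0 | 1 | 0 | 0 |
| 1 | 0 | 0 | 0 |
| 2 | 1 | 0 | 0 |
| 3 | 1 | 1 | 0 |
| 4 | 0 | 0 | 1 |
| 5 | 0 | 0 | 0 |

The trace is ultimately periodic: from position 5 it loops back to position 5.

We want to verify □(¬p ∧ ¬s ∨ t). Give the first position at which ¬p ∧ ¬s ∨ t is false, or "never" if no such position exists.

Check ¬p ∧ ¬s ∨ t at each position in order: 0 ✓, 1 ✓, 2 ✓, 3 ✓.
At position 4 the labels are {p}, so ¬p ∧ ¬s ∨ t is false there. This is the first violation.

4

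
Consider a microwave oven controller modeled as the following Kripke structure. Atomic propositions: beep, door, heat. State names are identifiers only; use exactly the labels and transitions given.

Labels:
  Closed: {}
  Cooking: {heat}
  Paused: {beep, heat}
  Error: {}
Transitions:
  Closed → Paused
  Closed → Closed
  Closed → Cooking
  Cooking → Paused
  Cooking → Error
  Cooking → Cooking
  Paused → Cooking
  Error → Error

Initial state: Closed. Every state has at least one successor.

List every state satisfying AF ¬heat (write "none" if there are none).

{Closed, Error}

States satisfying ¬heat: {Closed, Error}.
States satisfying AF ¬heat: {Closed, Error}.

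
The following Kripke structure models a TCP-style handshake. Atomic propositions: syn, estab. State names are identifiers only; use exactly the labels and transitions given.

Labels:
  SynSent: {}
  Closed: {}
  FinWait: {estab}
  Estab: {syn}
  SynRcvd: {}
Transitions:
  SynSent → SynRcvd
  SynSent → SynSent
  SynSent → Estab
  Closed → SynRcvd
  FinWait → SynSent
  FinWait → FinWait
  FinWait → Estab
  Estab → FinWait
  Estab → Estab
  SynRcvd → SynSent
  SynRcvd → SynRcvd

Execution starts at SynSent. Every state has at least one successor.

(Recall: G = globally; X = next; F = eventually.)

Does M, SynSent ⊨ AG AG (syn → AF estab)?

Does not hold

States satisfying AG (syn → AF estab): ∅.
States satisfying AG AG (syn → AF estab): ∅.
Estab is reachable from SynSent and violates AG (syn → AF estab), so AG fails at SynSent.
SynSent ∉ Sat(AG AG (syn → AF estab)).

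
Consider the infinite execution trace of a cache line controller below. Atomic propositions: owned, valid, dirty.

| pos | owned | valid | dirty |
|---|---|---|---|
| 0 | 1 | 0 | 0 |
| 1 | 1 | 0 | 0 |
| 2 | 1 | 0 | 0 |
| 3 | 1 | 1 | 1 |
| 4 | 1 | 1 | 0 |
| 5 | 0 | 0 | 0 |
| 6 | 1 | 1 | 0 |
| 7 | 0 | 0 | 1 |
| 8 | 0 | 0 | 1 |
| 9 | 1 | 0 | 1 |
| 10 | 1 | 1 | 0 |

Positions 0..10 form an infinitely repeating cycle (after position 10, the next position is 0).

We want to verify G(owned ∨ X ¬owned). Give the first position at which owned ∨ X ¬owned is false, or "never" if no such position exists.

Check owned ∨ X ¬owned at each position in order: 0 ✓, 1 ✓, 2 ✓, 3 ✓, 4 ✓.
At position 5 the labels are {} and the next position 6 has {owned, valid}, so owned ∨ X ¬owned is false there. This is the first violation.

5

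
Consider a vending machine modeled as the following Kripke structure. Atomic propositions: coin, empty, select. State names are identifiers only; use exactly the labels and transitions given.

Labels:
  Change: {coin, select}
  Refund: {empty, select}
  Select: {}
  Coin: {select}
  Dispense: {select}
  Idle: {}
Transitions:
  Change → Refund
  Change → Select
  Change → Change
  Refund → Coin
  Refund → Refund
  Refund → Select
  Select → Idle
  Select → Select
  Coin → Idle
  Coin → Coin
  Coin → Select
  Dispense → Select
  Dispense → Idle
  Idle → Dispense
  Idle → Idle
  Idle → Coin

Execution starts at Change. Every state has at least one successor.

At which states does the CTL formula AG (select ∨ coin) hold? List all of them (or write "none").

States satisfying select ∨ coin: {Change, Refund, Coin, Dispense}.
States satisfying AG (select ∨ coin): ∅.

none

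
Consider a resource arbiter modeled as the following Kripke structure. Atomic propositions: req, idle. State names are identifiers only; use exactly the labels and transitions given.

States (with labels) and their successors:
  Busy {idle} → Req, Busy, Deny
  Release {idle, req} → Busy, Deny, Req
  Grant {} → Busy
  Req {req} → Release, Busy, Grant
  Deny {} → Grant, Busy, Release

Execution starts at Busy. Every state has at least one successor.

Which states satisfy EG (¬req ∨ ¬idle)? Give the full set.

{Busy, Grant, Req, Deny}

States satisfying ¬req ∨ ¬idle: {Busy, Grant, Req, Deny}.
States satisfying EG (¬req ∨ ¬idle): {Busy, Grant, Req, Deny}.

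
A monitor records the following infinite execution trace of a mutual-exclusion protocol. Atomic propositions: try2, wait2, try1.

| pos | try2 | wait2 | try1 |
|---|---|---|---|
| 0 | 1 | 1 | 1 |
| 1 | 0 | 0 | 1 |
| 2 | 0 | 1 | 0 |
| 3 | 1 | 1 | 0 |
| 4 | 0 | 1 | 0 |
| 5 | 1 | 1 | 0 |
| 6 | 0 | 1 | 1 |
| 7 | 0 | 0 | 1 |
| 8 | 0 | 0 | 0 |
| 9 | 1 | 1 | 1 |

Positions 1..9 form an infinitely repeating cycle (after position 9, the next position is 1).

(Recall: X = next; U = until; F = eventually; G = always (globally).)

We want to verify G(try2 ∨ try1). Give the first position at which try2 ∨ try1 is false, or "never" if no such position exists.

Check try2 ∨ try1 at each position in order: 0 ✓, 1 ✓.
At position 2 the labels are {wait2}, so try2 ∨ try1 is false there. This is the first violation.

2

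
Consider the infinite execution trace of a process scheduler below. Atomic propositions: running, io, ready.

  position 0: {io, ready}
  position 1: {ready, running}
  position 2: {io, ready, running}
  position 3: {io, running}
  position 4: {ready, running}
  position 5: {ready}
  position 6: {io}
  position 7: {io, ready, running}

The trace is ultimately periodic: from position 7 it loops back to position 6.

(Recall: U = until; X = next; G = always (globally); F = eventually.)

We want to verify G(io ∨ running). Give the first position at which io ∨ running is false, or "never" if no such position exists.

5

Check io ∨ running at each position in order: 0 ✓, 1 ✓, 2 ✓, 3 ✓, 4 ✓.
At position 5 the labels are {ready}, so io ∨ running is false there. This is the first violation.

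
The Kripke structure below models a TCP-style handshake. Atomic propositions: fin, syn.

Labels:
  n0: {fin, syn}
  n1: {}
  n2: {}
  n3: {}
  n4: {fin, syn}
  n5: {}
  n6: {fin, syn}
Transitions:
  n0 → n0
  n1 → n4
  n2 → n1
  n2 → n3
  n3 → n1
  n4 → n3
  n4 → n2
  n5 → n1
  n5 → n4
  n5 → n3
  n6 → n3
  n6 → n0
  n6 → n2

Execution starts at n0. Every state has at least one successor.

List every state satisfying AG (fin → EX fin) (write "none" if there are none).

States satisfying fin → EX fin: {n0, n1, n2, n3, n5, n6}.
States satisfying AG (fin → EX fin): {n0}.

{n0}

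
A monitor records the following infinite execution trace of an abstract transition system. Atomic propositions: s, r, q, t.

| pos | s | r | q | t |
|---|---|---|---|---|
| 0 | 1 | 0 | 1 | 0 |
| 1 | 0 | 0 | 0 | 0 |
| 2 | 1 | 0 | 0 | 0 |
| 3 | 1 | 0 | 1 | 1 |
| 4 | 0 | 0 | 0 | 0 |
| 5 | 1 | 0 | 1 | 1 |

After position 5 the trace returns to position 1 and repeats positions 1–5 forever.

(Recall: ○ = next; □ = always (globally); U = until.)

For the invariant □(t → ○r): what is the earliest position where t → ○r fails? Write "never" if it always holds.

3

Check t → ○r at each position in order: 0 ✓, 1 ✓, 2 ✓.
At position 3 the labels are {q, s, t} and the next position 4 has {}, so t → ○r is false there. This is the first violation.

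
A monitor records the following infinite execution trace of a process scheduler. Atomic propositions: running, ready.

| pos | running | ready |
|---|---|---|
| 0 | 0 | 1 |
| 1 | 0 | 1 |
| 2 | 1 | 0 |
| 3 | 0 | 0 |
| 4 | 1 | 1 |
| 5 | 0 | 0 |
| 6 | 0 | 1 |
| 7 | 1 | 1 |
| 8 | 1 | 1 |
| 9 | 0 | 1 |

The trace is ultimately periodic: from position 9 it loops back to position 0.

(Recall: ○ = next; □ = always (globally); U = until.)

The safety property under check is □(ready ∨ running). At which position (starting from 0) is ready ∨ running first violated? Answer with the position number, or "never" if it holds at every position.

Check ready ∨ running at each position in order: 0 ✓, 1 ✓, 2 ✓.
At position 3 the labels are {}, so ready ∨ running is false there. This is the first violation.

3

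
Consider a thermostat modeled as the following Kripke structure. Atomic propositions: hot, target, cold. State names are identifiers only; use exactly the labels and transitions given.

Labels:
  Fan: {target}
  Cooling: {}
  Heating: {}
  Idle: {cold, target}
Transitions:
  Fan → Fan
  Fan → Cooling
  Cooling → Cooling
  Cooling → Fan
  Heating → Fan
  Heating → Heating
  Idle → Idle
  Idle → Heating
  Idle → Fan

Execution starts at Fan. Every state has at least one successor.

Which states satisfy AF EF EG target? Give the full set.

{Fan, Cooling, Heating, Idle}

States satisfying EF EG target: {Fan, Cooling, Heating, Idle}.
States satisfying AF EF EG target: {Fan, Cooling, Heating, Idle}.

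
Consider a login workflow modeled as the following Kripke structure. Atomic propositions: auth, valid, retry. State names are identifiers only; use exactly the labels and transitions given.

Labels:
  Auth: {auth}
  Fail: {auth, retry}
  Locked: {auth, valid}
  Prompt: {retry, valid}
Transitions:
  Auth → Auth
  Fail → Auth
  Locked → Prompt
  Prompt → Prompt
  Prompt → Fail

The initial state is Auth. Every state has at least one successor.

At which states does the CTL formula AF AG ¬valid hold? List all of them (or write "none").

{Auth, Fail}

States satisfying AG ¬valid: {Auth, Fail}.
States satisfying AF AG ¬valid: {Auth, Fail}.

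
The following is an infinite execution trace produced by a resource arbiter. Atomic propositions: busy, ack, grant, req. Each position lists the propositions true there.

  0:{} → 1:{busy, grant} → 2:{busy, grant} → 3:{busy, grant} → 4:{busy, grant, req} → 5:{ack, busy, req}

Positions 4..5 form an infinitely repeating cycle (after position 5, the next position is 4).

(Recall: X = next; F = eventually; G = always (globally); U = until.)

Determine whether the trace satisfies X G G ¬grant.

Does not hold

The position after 0 is 1; G G ¬grant is false there.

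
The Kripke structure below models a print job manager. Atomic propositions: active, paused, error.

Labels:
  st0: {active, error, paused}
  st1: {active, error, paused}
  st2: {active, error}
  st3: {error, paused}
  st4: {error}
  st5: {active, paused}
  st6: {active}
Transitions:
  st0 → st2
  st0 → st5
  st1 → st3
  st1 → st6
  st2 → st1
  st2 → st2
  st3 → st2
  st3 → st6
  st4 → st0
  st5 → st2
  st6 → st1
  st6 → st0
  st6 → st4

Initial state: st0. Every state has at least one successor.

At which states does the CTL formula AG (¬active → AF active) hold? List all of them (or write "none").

States satisfying ¬active → AF active: {st0, st1, st2, st3, st4, st5, st6}.
States satisfying AG (¬active → AF active): {st0, st1, st2, st3, st4, st5, st6}.

{st0, st1, st2, st3, st4, st5, st6}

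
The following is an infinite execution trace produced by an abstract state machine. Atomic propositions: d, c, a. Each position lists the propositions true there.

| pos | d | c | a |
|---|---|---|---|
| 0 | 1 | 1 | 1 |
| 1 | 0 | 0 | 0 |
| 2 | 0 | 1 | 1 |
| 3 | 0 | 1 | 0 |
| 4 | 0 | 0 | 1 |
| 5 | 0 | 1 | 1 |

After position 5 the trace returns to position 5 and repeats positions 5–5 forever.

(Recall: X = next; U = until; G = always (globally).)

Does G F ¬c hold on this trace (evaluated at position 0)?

F ¬c must hold at every position from 0 onward. It fails at position 5, so G F ¬c is false.

Does not hold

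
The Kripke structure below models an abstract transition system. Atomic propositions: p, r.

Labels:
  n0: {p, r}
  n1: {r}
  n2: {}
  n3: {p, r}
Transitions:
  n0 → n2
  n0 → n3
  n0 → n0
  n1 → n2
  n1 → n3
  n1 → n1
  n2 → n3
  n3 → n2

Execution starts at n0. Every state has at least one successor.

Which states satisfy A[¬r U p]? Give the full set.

States satisfying ¬r: {n2}.
States satisfying p: {n0, n3}.
States satisfying A[¬r U p]: {n0, n2, n3}.

{n0, n2, n3}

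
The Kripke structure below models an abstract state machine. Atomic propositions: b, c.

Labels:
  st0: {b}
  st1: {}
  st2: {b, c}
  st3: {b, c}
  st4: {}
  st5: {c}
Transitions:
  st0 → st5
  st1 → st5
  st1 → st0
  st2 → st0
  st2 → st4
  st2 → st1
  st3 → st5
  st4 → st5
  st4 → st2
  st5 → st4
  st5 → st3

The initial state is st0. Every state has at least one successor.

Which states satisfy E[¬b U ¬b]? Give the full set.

{st1, st4, st5}

States satisfying ¬b: {st1, st4, st5}.
States satisfying E[¬b U ¬b]: {st1, st4, st5}.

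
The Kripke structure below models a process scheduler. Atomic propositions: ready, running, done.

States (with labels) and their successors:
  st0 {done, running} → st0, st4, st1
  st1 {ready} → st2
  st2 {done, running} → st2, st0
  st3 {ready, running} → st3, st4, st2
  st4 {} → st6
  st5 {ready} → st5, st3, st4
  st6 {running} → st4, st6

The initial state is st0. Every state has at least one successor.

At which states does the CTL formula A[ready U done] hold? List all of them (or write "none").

{st0, st1, st2}

States satisfying ready: {st1, st3, st5}.
States satisfying done: {st0, st2}.
States satisfying A[ready U done]: {st0, st1, st2}.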